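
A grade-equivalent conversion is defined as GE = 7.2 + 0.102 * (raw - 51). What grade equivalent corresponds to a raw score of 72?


raw - median = 72 - 51 = 21
slope * diff = 0.102 * 21 = 2.142
GE = 7.2 + 2.142
GE = 9.342

9.342


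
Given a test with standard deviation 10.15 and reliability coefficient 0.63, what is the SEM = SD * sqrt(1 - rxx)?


SEM = SD * sqrt(1 - rxx)
SEM = 10.15 * sqrt(1 - 0.63)
SEM = 10.15 * sqrt(0.37) = 10.15 * 0.608276
SEM = 6.174

6.174


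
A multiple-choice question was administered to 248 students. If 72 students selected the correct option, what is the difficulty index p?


Item difficulty p = number correct / total examinees
p = 72 / 248
p = 0.2903

0.2903


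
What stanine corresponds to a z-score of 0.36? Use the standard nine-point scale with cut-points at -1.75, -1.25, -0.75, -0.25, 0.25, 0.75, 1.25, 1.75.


Stanine boundaries: [-1.75, -1.25, -0.75, -0.25, 0.25, 0.75, 1.25, 1.75]
z = 0.36
Check each boundary:
  z >= -1.75 -> could be stanine 2
  z >= -1.25 -> could be stanine 3
  z >= -0.75 -> could be stanine 4
  z >= -0.25 -> could be stanine 5
  z >= 0.25 -> could be stanine 6
  z < 0.75
  z < 1.25
  z < 1.75
Highest qualifying boundary gives stanine = 6

6


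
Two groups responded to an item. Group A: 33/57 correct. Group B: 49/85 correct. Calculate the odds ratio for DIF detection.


Odds_A = 33/24 = 1.375
Odds_B = 49/36 = 1.3611
OR = Odds_A / Odds_B = 1.375 / 1.3611
Exactly, OR = (33 * 36) / (24 * 49) = 1188 / 1176
OR = 1.0102

1.0102


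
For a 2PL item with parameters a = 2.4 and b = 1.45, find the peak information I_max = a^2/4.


For 2PL, max info at theta = b = 1.45
I_max = a^2 / 4 = 2.4^2 / 4
= 5.76 / 4
I_max = 1.44

1.44


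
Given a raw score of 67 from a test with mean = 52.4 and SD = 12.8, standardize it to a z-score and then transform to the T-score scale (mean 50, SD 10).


z = (X - mean) / SD = (67 - 52.4) / 12.8
z = 14.6 / 12.8
z = 1.1406
T-score = T = 50 + 10z
Carry z at full precision (z = 14.6 / 12.8) into the conversion:
T-score = 50 + 10 * (14.6 / 12.8) = 50 + 146 / 12.8
T-score = 50 + 11.4062
T-score = 61.4062

61.4062


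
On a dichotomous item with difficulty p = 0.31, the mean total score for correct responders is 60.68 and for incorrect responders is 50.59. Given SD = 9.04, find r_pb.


q = 1 - p = 0.69
rpb = ((M1 - M0) / SD) * sqrt(p * q)
rpb = ((60.68 - 50.59) / 9.04) * sqrt(0.31 * 0.69)
rpb = 0.5162

0.5162


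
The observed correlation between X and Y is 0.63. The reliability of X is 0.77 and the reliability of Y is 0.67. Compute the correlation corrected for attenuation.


r_corrected = rxy / sqrt(rxx * ryy)
= 0.63 / sqrt(0.77 * 0.67)
= 0.63 / sqrt(0.5159)
= 0.63 / 0.718262
r_corrected = 0.8771

0.8771


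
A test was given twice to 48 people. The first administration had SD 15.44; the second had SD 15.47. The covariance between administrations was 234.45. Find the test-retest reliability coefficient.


r = cov(X,Y) / (SD_X * SD_Y)
r = 234.45 / (15.44 * 15.47)
r = 234.45 / 238.8568
r = 0.9816

0.9816


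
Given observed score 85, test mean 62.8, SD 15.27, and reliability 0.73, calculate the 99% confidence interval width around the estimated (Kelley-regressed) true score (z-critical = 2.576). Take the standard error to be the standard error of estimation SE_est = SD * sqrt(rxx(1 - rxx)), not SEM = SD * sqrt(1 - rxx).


True score estimate = 0.73*85 + 0.27*62.8 = 79.006
SE_est = SD * sqrt(rxx * (1 - rxx)) = 15.27 * sqrt(0.73 * 0.27) = 15.27 * sqrt(0.1971) = 6.779261
CI = T_est +/- z * SE_est, so width = 2 * z * SE_est = 2 * 2.576 * 6.779261
Width = 34.9268

34.9268


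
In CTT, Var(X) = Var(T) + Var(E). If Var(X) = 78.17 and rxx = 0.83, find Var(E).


var_true = rxx * var_obs = 0.83 * 78.17 = 64.8811
var_error = var_obs - var_true
var_error = 78.17 - 64.8811
var_error = 13.2889

13.2889


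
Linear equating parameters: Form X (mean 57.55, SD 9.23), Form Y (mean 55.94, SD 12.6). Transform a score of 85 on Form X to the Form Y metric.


slope = SD_Y / SD_X = 12.6 / 9.23 ~ 1.3651
intercept = mean_Y - slope * mean_X = 55.94 - (12.6 / 9.23) * 57.55 ~ -22.6223
Y = slope * X + intercept. To avoid rounding drift from the rounded slope/intercept, evaluate the equivalent form Y = mean_Y + SD_Y * (X - mean_X) / SD_X at full precision:
Y = 55.94 + 12.6 * (85 - 57.55) / 9.23
Y = 55.94 + 12.6 * 27.45 / 9.23
Y = 55.94 + 345.87 / 9.23
Y = 55.94 + 37.4724
Y = 93.4124

93.4124


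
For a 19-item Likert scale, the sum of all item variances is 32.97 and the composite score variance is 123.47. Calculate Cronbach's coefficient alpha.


alpha = (k/(k-1)) * (1 - sum(si^2)/s_total^2)
= (19/18) * (1 - 32.97/123.47)
alpha = 0.7737

0.7737


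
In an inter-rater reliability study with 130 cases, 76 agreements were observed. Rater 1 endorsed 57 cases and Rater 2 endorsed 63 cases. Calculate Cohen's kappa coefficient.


P_o = 76/130 = 0.584615
P_e = (57*63 + 73*67) / 16900 = 0.501893
kappa = (P_o - P_e) / (1 - P_e)
kappa = (0.584615 - 0.501893) / (1 - 0.501893)
kappa = 0.1661

0.1661


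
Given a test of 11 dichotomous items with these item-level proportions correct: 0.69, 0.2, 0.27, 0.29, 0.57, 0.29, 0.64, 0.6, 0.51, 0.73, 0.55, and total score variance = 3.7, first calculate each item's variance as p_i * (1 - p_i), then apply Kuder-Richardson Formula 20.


For each item, compute p_i * q_i:
  Item 1: 0.69 * 0.31 = 0.2139
  Item 2: 0.2 * 0.8 = 0.16
  Item 3: 0.27 * 0.73 = 0.1971
  Item 4: 0.29 * 0.71 = 0.2059
  Item 5: 0.57 * 0.43 = 0.2451
  Item 6: 0.29 * 0.71 = 0.2059
  Item 7: 0.64 * 0.36 = 0.2304
  Item 8: 0.6 * 0.4 = 0.24
  Item 9: 0.51 * 0.49 = 0.2499
  Item 10: 0.73 * 0.27 = 0.1971
  Item 11: 0.55 * 0.45 = 0.2475
Sum(p_i * q_i) = 0.2139 + 0.16 + 0.1971 + 0.2059 + 0.2451 + 0.2059 + 0.2304 + 0.24 + 0.2499 + 0.1971 + 0.2475 = 2.3928
KR-20 = (k/(k-1)) * (1 - Sum(p_i*q_i) / Var_total)
= (11/10) * (1 - 2.3928/3.7)
= 1.1 * 0.3533
KR-20 = 0.3886

0.3886


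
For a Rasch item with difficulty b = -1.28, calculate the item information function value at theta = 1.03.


P = 1/(1+exp(-(1.03--1.28))) = 0.9097
I = P*(1-P) = 0.9097 * 0.0903
I = 0.0821

0.0821


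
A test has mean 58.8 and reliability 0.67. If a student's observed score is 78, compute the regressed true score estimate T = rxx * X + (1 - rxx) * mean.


T_est = rxx * X + (1 - rxx) * mean
T_est = 0.67 * 78 + 0.33 * 58.8
T_est = 52.26 + 19.404
T_est = 71.664

71.664


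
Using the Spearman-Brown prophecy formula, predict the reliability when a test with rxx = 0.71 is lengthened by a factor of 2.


r_new = (n * rxx) / (1 + (n-1) * rxx)
r_new = (2 * 0.71) / (1 + 1 * 0.71)
r_new = 1.42 / 1.71
r_new = 0.8304

0.8304


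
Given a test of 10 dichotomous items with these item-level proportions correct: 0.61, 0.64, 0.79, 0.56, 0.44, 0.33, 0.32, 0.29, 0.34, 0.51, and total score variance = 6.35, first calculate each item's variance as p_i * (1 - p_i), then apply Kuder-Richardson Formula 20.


For each item, compute p_i * q_i:
  Item 1: 0.61 * 0.39 = 0.2379
  Item 2: 0.64 * 0.36 = 0.2304
  Item 3: 0.79 * 0.21 = 0.1659
  Item 4: 0.56 * 0.44 = 0.2464
  Item 5: 0.44 * 0.56 = 0.2464
  Item 6: 0.33 * 0.67 = 0.2211
  Item 7: 0.32 * 0.68 = 0.2176
  Item 8: 0.29 * 0.71 = 0.2059
  Item 9: 0.34 * 0.66 = 0.2244
  Item 10: 0.51 * 0.49 = 0.2499
Sum(p_i * q_i) = 0.2379 + 0.2304 + 0.1659 + 0.2464 + 0.2464 + 0.2211 + 0.2176 + 0.2059 + 0.2244 + 0.2499 = 2.2459
KR-20 = (k/(k-1)) * (1 - Sum(p_i*q_i) / Var_total)
= (10/9) * (1 - 2.2459/6.35)
= 1.1111 * 0.6463
KR-20 = 0.7181

0.7181


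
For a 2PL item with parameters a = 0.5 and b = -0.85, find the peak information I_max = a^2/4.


For 2PL, max info at theta = b = -0.85
I_max = a^2 / 4 = 0.5^2 / 4
= 0.25 / 4
I_max = 0.0625

0.0625


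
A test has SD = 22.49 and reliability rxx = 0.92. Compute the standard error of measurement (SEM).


SEM = SD * sqrt(1 - rxx)
SEM = 22.49 * sqrt(1 - 0.92)
SEM = 22.49 * sqrt(0.08) = 22.49 * 0.282843
SEM = 6.3611

6.3611


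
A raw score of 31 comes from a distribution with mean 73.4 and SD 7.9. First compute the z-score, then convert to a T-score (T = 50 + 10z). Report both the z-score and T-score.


z = (X - mean) / SD = (31 - 73.4) / 7.9
z = -42.4 / 7.9
z = -5.3671
T-score = T = 50 + 10z
Carry z at full precision (z = -42.4 / 7.9) into the conversion:
T-score = 50 + 10 * (-42.4 / 7.9) = 50 + -424 / 7.9
T-score = 50 + -53.6709
T-score = -3.6709

-3.6709


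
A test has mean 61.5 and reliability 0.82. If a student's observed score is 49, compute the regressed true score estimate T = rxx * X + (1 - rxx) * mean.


T_est = rxx * X + (1 - rxx) * mean
T_est = 0.82 * 49 + 0.18 * 61.5
T_est = 40.18 + 11.07
T_est = 51.25

51.25


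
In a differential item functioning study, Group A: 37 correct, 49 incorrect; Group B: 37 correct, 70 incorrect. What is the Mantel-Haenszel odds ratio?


Odds_A = 37/49 = 0.7551
Odds_B = 37/70 = 0.5286
OR = Odds_A / Odds_B = 0.7551 / 0.5286
Exactly, OR = (37 * 70) / (49 * 37) = 2590 / 1813
OR = 1.4286

1.4286


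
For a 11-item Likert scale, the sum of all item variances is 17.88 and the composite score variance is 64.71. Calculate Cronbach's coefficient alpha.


alpha = (k/(k-1)) * (1 - sum(si^2)/s_total^2)
= (11/10) * (1 - 17.88/64.71)
alpha = 0.7961

0.7961


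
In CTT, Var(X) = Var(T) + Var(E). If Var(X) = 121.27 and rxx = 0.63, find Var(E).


var_true = rxx * var_obs = 0.63 * 121.27 = 76.4001
var_error = var_obs - var_true
var_error = 121.27 - 76.4001
var_error = 44.8699

44.8699


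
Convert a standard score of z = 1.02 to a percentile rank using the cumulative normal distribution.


CDF(z) = 0.5 * (1 + erf(z/sqrt(2)))
erf(0.7212) = 0.6923
CDF = 0.8461
Percentile rank = 0.8461 * 100 = 84.61

84.61


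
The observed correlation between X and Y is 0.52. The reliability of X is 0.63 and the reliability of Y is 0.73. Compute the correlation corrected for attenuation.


r_corrected = rxy / sqrt(rxx * ryy)
= 0.52 / sqrt(0.63 * 0.73)
= 0.52 / sqrt(0.4599)
= 0.52 / 0.678159
r_corrected = 0.7668

0.7668


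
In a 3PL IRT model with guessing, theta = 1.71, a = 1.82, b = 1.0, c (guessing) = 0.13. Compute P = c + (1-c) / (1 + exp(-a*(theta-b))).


logit = 1.82*(1.71 - 1.0) = 1.2922
P* = 1/(1 + exp(-1.2922)) = 0.7845
P = 0.13 + (1 - 0.13) * 0.7845
P = 0.8125

0.8125


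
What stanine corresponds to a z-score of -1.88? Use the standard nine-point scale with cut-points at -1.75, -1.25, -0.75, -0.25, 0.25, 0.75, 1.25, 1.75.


Stanine boundaries: [-1.75, -1.25, -0.75, -0.25, 0.25, 0.75, 1.25, 1.75]
z = -1.88
Check each boundary:
  z < -1.75
  z < -1.25
  z < -0.75
  z < -0.25
  z < 0.25
  z < 0.75
  z < 1.25
  z < 1.75
Highest qualifying boundary gives stanine = 1

1


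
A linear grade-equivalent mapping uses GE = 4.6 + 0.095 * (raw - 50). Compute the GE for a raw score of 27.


raw - median = 27 - 50 = -23
slope * diff = 0.095 * -23 = -2.185
GE = 4.6 + -2.185
GE = 2.415

2.415


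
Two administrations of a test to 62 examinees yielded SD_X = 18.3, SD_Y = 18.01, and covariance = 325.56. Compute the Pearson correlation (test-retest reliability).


r = cov(X,Y) / (SD_X * SD_Y)
r = 325.56 / (18.3 * 18.01)
r = 325.56 / 329.583
r = 0.9878

0.9878


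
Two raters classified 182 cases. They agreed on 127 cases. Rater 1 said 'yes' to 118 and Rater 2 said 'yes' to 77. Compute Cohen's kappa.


P_o = 127/182 = 0.697802
P_e = (118*77 + 64*105) / 33124 = 0.477177
kappa = (P_o - P_e) / (1 - P_e)
kappa = (0.697802 - 0.477177) / (1 - 0.477177)
kappa = 0.422

0.422


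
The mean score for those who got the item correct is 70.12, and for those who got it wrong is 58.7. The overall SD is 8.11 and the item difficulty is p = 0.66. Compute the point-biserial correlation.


q = 1 - p = 0.34
rpb = ((M1 - M0) / SD) * sqrt(p * q)
rpb = ((70.12 - 58.7) / 8.11) * sqrt(0.66 * 0.34)
rpb = 0.667

0.667


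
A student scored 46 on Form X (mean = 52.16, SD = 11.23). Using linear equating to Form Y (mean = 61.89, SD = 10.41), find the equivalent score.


slope = SD_Y / SD_X = 10.41 / 11.23 ~ 0.927
intercept = mean_Y - slope * mean_X = 61.89 - (10.41 / 11.23) * 52.16 ~ 13.5387
Y = slope * X + intercept. To avoid rounding drift from the rounded slope/intercept, evaluate the equivalent form Y = mean_Y + SD_Y * (X - mean_X) / SD_X at full precision:
Y = 61.89 + 10.41 * (46 - 52.16) / 11.23
Y = 61.89 - 10.41 * 6.16 / 11.23
Y = 61.89 - 64.1256 / 11.23
Y = 61.89 - 5.7102
Y = 56.1798

56.1798


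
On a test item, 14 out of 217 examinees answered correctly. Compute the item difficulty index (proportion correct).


Item difficulty p = number correct / total examinees
p = 14 / 217
p = 0.0645

0.0645


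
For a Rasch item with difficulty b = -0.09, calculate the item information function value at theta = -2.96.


P = 1/(1+exp(-(-2.96--0.09))) = 0.0537
I = P*(1-P) = 0.0537 * 0.9463
I = 0.0508

0.0508


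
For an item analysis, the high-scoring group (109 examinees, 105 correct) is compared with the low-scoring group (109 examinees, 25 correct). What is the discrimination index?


p_upper = 105/109 = 0.9633
p_lower = 25/109 = 0.2294
D = 0.9633 - 0.2294 = 0.7339

0.7339


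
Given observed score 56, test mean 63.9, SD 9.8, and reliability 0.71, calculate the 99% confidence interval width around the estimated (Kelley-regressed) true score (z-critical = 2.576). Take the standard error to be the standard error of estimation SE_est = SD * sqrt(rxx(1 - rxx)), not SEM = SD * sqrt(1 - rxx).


True score estimate = 0.71*56 + 0.29*63.9 = 58.291
SE_est = SD * sqrt(rxx * (1 - rxx)) = 9.8 * sqrt(0.71 * 0.29) = 9.8 * sqrt(0.2059) = 4.446868
CI = T_est +/- z * SE_est, so width = 2 * z * SE_est = 2 * 2.576 * 4.446868
Width = 22.9103

22.9103


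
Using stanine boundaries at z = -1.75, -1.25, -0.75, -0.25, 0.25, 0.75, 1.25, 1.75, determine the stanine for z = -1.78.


Stanine boundaries: [-1.75, -1.25, -0.75, -0.25, 0.25, 0.75, 1.25, 1.75]
z = -1.78
Check each boundary:
  z < -1.75
  z < -1.25
  z < -0.75
  z < -0.25
  z < 0.25
  z < 0.75
  z < 1.25
  z < 1.75
Highest qualifying boundary gives stanine = 1

1


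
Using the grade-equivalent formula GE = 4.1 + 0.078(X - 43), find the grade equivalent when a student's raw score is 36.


raw - median = 36 - 43 = -7
slope * diff = 0.078 * -7 = -0.546
GE = 4.1 + -0.546
GE = 3.554

3.554


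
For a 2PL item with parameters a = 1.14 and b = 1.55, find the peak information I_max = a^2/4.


For 2PL, max info at theta = b = 1.55
I_max = a^2 / 4 = 1.14^2 / 4
= 1.2996 / 4
I_max = 0.3249

0.3249


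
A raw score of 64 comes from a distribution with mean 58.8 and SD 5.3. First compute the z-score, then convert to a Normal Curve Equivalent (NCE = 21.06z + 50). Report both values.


z = (X - mean) / SD = (64 - 58.8) / 5.3
z = 5.2 / 5.3
z = 0.9811
NCE = NCE = 21.06z + 50
Carry z at full precision (z = 5.2 / 5.3) into the conversion:
NCE = 21.06 * (5.2 / 5.3) + 50 = 109.512 / 5.3 + 50
NCE = 20.6626 + 50
NCE = 70.6626

70.6626


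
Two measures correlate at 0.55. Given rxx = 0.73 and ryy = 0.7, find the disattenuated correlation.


r_corrected = rxy / sqrt(rxx * ryy)
= 0.55 / sqrt(0.73 * 0.7)
= 0.55 / sqrt(0.511)
= 0.55 / 0.714843
r_corrected = 0.7694

0.7694


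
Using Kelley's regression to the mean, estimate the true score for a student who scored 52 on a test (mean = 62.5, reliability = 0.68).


T_est = rxx * X + (1 - rxx) * mean
T_est = 0.68 * 52 + 0.32 * 62.5
T_est = 35.36 + 20.0
T_est = 55.36

55.36


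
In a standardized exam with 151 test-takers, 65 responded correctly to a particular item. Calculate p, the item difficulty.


Item difficulty p = number correct / total examinees
p = 65 / 151
p = 0.4305

0.4305


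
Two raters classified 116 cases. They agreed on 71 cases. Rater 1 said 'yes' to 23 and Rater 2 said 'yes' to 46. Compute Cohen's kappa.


P_o = 71/116 = 0.612069
P_e = (23*46 + 93*70) / 13456 = 0.562426
kappa = (P_o - P_e) / (1 - P_e)
kappa = (0.612069 - 0.562426) / (1 - 0.562426)
kappa = 0.1135

0.1135


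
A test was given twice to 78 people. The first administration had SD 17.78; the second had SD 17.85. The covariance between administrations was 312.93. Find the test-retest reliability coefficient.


r = cov(X,Y) / (SD_X * SD_Y)
r = 312.93 / (17.78 * 17.85)
r = 312.93 / 317.373
r = 0.986

0.986


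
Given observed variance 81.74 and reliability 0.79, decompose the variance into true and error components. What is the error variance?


var_true = rxx * var_obs = 0.79 * 81.74 = 64.5746
var_error = var_obs - var_true
var_error = 81.74 - 64.5746
var_error = 17.1654

17.1654


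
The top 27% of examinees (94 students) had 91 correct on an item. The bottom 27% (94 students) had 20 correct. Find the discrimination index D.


p_upper = 91/94 = 0.9681
p_lower = 20/94 = 0.2128
D = 0.9681 - 0.2128 = 0.7553

0.7553


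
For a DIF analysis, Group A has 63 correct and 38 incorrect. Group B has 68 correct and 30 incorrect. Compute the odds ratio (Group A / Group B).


Odds_A = 63/38 = 1.6579
Odds_B = 68/30 = 2.2667
OR = Odds_A / Odds_B = 1.6579 / 2.2667
Exactly, OR = (63 * 30) / (38 * 68) = 1890 / 2584
OR = 0.7314

0.7314


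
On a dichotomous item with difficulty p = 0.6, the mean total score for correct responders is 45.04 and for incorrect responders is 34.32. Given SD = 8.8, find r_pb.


q = 1 - p = 0.4
rpb = ((M1 - M0) / SD) * sqrt(p * q)
rpb = ((45.04 - 34.32) / 8.8) * sqrt(0.6 * 0.4)
rpb = 0.5968

0.5968


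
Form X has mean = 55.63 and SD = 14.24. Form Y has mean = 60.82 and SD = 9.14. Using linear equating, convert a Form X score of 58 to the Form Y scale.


slope = SD_Y / SD_X = 9.14 / 14.24 ~ 0.6419
intercept = mean_Y - slope * mean_X = 60.82 - (9.14 / 14.24) * 55.63 ~ 25.1137
Y = slope * X + intercept. To avoid rounding drift from the rounded slope/intercept, evaluate the equivalent form Y = mean_Y + SD_Y * (X - mean_X) / SD_X at full precision:
Y = 60.82 + 9.14 * (58 - 55.63) / 14.24
Y = 60.82 + 9.14 * 2.37 / 14.24
Y = 60.82 + 21.6618 / 14.24
Y = 60.82 + 1.5212
Y = 62.3412

62.3412


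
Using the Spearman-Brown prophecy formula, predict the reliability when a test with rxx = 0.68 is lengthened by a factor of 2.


r_new = (n * rxx) / (1 + (n-1) * rxx)
r_new = (2 * 0.68) / (1 + 1 * 0.68)
r_new = 1.36 / 1.68
r_new = 0.8095

0.8095


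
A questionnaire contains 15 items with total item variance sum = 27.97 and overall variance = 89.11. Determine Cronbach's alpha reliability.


alpha = (k/(k-1)) * (1 - sum(si^2)/s_total^2)
= (15/14) * (1 - 27.97/89.11)
alpha = 0.7351

0.7351


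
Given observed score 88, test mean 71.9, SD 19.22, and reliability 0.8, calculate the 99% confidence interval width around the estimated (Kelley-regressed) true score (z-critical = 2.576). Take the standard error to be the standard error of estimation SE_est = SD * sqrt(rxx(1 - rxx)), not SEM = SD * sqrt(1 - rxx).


True score estimate = 0.8*88 + 0.2*71.9 = 84.78
SE_est = SD * sqrt(rxx * (1 - rxx)) = 19.22 * sqrt(0.8 * 0.2) = 19.22 * sqrt(0.16) = 7.688
CI = T_est +/- z * SE_est, so width = 2 * z * SE_est = 2 * 2.576 * 7.688
Width = 39.6086

39.6086


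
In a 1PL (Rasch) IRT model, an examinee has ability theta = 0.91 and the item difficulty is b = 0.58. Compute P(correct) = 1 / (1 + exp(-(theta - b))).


theta - b = 0.91 - 0.58 = 0.33
exp(-(theta - b)) = exp(-0.33) = 0.7189
P = 1 / (1 + 0.7189)
P = 0.5818

0.5818


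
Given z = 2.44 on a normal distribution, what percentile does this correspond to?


CDF(z) = 0.5 * (1 + erf(z/sqrt(2)))
erf(1.7253) = 0.9853
CDF = 0.9927
Percentile rank = 0.9927 * 100 = 99.27

99.27


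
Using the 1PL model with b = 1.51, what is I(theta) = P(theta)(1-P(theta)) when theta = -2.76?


P = 1/(1+exp(-(-2.76-1.51))) = 0.0138
I = P*(1-P) = 0.0138 * 0.9862
I = 0.0136

0.0136


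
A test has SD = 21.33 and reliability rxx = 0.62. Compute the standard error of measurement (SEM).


SEM = SD * sqrt(1 - rxx)
SEM = 21.33 * sqrt(1 - 0.62)
SEM = 21.33 * sqrt(0.38) = 21.33 * 0.616441
SEM = 13.1487

13.1487


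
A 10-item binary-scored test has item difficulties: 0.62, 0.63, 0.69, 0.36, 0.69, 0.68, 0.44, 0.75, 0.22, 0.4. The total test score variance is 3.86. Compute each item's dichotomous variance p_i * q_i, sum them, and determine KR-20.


For each item, compute p_i * q_i:
  Item 1: 0.62 * 0.38 = 0.2356
  Item 2: 0.63 * 0.37 = 0.2331
  Item 3: 0.69 * 0.31 = 0.2139
  Item 4: 0.36 * 0.64 = 0.2304
  Item 5: 0.69 * 0.31 = 0.2139
  Item 6: 0.68 * 0.32 = 0.2176
  Item 7: 0.44 * 0.56 = 0.2464
  Item 8: 0.75 * 0.25 = 0.1875
  Item 9: 0.22 * 0.78 = 0.1716
  Item 10: 0.4 * 0.6 = 0.24
Sum(p_i * q_i) = 0.2356 + 0.2331 + 0.2139 + 0.2304 + 0.2139 + 0.2176 + 0.2464 + 0.1875 + 0.1716 + 0.24 = 2.19
KR-20 = (k/(k-1)) * (1 - Sum(p_i*q_i) / Var_total)
= (10/9) * (1 - 2.19/3.86)
= 1.1111 * 0.4326
KR-20 = 0.4807

0.4807


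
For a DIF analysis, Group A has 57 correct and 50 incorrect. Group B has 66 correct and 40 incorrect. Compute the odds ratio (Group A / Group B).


Odds_A = 57/50 = 1.14
Odds_B = 66/40 = 1.65
OR = Odds_A / Odds_B = 1.14 / 1.65
Exactly, OR = (57 * 40) / (50 * 66) = 2280 / 3300
OR = 0.6909

0.6909


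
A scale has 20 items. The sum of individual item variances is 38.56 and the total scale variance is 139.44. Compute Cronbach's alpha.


alpha = (k/(k-1)) * (1 - sum(si^2)/s_total^2)
= (20/19) * (1 - 38.56/139.44)
alpha = 0.7615

0.7615


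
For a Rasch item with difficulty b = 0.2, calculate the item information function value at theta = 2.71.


P = 1/(1+exp(-(2.71-0.2))) = 0.9248
I = P*(1-P) = 0.9248 * 0.0752
I = 0.0695

0.0695


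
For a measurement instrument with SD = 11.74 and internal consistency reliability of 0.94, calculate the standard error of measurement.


SEM = SD * sqrt(1 - rxx)
SEM = 11.74 * sqrt(1 - 0.94)
SEM = 11.74 * sqrt(0.06) = 11.74 * 0.244949
SEM = 2.8757

2.8757


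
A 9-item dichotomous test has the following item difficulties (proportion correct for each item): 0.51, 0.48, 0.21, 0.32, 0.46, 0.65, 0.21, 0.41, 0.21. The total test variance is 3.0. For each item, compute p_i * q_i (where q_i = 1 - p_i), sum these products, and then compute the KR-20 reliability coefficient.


For each item, compute p_i * q_i:
  Item 1: 0.51 * 0.49 = 0.2499
  Item 2: 0.48 * 0.52 = 0.2496
  Item 3: 0.21 * 0.79 = 0.1659
  Item 4: 0.32 * 0.68 = 0.2176
  Item 5: 0.46 * 0.54 = 0.2484
  Item 6: 0.65 * 0.35 = 0.2275
  Item 7: 0.21 * 0.79 = 0.1659
  Item 8: 0.41 * 0.59 = 0.2419
  Item 9: 0.21 * 0.79 = 0.1659
Sum(p_i * q_i) = 0.2499 + 0.2496 + 0.1659 + 0.2176 + 0.2484 + 0.2275 + 0.1659 + 0.2419 + 0.1659 = 1.9326
KR-20 = (k/(k-1)) * (1 - Sum(p_i*q_i) / Var_total)
= (9/8) * (1 - 1.9326/3.0)
= 1.125 * 0.3558
KR-20 = 0.4003

0.4003


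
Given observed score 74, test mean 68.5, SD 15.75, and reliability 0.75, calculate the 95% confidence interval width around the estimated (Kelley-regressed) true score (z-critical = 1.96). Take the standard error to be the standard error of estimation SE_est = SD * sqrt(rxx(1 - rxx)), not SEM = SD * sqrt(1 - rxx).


True score estimate = 0.75*74 + 0.25*68.5 = 72.625
SE_est = SD * sqrt(rxx * (1 - rxx)) = 15.75 * sqrt(0.75 * 0.25) = 15.75 * sqrt(0.1875) = 6.81995
CI = T_est +/- z * SE_est, so width = 2 * z * SE_est = 2 * 1.96 * 6.81995
Width = 26.7342

26.7342


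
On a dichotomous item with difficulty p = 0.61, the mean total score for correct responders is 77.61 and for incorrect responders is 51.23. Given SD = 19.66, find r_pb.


q = 1 - p = 0.39
rpb = ((M1 - M0) / SD) * sqrt(p * q)
rpb = ((77.61 - 51.23) / 19.66) * sqrt(0.61 * 0.39)
rpb = 0.6545

0.6545


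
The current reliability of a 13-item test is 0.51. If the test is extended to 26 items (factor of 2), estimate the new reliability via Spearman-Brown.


r_new = (n * rxx) / (1 + (n-1) * rxx)
r_new = (2 * 0.51) / (1 + 1 * 0.51)
r_new = 1.02 / 1.51
r_new = 0.6755

0.6755


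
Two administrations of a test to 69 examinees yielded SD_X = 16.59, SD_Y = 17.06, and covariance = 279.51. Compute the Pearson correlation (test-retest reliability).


r = cov(X,Y) / (SD_X * SD_Y)
r = 279.51 / (16.59 * 17.06)
r = 279.51 / 283.0254
r = 0.9876

0.9876


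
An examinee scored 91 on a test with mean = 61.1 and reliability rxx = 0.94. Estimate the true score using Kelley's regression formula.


T_est = rxx * X + (1 - rxx) * mean
T_est = 0.94 * 91 + 0.06 * 61.1
T_est = 85.54 + 3.666
T_est = 89.206

89.206


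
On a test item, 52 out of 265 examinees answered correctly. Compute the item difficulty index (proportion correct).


Item difficulty p = number correct / total examinees
p = 52 / 265
p = 0.1962

0.1962


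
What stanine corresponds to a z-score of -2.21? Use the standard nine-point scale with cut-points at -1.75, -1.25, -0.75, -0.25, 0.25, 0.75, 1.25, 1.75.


Stanine boundaries: [-1.75, -1.25, -0.75, -0.25, 0.25, 0.75, 1.25, 1.75]
z = -2.21
Check each boundary:
  z < -1.75
  z < -1.25
  z < -0.75
  z < -0.25
  z < 0.25
  z < 0.75
  z < 1.25
  z < 1.75
Highest qualifying boundary gives stanine = 1

1


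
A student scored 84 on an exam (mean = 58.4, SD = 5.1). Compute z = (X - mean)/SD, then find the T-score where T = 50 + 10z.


z = (X - mean) / SD = (84 - 58.4) / 5.1
z = 25.6 / 5.1
z = 5.0196
T-score = T = 50 + 10z
Carry z at full precision (z = 25.6 / 5.1) into the conversion:
T-score = 50 + 10 * (25.6 / 5.1) = 50 + 256 / 5.1
T-score = 50 + 50.1961
T-score = 100.1961

100.1961


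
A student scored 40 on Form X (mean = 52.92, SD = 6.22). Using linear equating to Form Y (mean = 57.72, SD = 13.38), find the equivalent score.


slope = SD_Y / SD_X = 13.38 / 6.22 ~ 2.1511
intercept = mean_Y - slope * mean_X = 57.72 - (13.38 / 6.22) * 52.92 ~ -56.1176
Y = slope * X + intercept. To avoid rounding drift from the rounded slope/intercept, evaluate the equivalent form Y = mean_Y + SD_Y * (X - mean_X) / SD_X at full precision:
Y = 57.72 + 13.38 * (40 - 52.92) / 6.22
Y = 57.72 - 13.38 * 12.92 / 6.22
Y = 57.72 - 172.8696 / 6.22
Y = 57.72 - 27.7925
Y = 29.9275

29.9275


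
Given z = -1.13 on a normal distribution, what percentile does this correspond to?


CDF(z) = 0.5 * (1 + erf(z/sqrt(2)))
erf(-0.799) = -0.7415
CDF = 0.1292
Percentile rank = 0.1292 * 100 = 12.92

12.92


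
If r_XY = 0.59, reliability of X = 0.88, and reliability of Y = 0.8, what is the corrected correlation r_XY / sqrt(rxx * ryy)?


r_corrected = rxy / sqrt(rxx * ryy)
= 0.59 / sqrt(0.88 * 0.8)
= 0.59 / sqrt(0.704)
= 0.59 / 0.839047
r_corrected = 0.7032

0.7032


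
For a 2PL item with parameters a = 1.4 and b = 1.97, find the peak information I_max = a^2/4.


For 2PL, max info at theta = b = 1.97
I_max = a^2 / 4 = 1.4^2 / 4
= 1.96 / 4
I_max = 0.49

0.49


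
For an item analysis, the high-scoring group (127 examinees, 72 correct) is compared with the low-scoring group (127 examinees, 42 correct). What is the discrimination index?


p_upper = 72/127 = 0.5669
p_lower = 42/127 = 0.3307
D = 0.5669 - 0.3307 = 0.2362

0.2362


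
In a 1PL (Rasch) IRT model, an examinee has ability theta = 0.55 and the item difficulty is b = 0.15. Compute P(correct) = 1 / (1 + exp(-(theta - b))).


theta - b = 0.55 - 0.15 = 0.4
exp(-(theta - b)) = exp(-0.4) = 0.6703
P = 1 / (1 + 0.6703)
P = 0.5987

0.5987


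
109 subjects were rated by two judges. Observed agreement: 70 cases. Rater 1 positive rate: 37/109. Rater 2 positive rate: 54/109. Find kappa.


P_o = 70/109 = 0.642202
P_e = (37*54 + 72*55) / 11881 = 0.501473
kappa = (P_o - P_e) / (1 - P_e)
kappa = (0.642202 - 0.501473) / (1 - 0.501473)
kappa = 0.2823

0.2823


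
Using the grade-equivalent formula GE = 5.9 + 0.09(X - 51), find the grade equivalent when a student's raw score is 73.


raw - median = 73 - 51 = 22
slope * diff = 0.09 * 22 = 1.98
GE = 5.9 + 1.98
GE = 7.88

7.88


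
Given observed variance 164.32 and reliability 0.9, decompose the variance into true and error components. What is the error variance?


var_true = rxx * var_obs = 0.9 * 164.32 = 147.888
var_error = var_obs - var_true
var_error = 164.32 - 147.888
var_error = 16.432

16.432


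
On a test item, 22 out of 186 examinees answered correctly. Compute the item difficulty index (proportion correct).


Item difficulty p = number correct / total examinees
p = 22 / 186
p = 0.1183

0.1183


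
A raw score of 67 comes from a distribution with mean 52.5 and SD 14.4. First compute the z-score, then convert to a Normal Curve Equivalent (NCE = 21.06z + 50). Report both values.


z = (X - mean) / SD = (67 - 52.5) / 14.4
z = 14.5 / 14.4
z = 1.0069
NCE = NCE = 21.06z + 50
Carry z at full precision (z = 14.5 / 14.4) into the conversion:
NCE = 21.06 * (14.5 / 14.4) + 50 = 305.37 / 14.4 + 50
NCE = 21.2062 + 50
NCE = 71.2062

71.2062


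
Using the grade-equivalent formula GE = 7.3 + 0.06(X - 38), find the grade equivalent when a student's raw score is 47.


raw - median = 47 - 38 = 9
slope * diff = 0.06 * 9 = 0.54
GE = 7.3 + 0.54
GE = 7.84

7.84


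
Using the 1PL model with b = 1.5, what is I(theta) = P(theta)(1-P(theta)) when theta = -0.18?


P = 1/(1+exp(-(-0.18-1.5))) = 0.1571
I = P*(1-P) = 0.1571 * 0.8429
I = 0.1324

0.1324


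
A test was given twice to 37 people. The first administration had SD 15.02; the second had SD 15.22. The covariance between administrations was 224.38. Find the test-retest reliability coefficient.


r = cov(X,Y) / (SD_X * SD_Y)
r = 224.38 / (15.02 * 15.22)
r = 224.38 / 228.6044
r = 0.9815

0.9815


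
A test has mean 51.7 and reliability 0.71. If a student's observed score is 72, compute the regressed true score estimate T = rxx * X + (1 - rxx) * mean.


T_est = rxx * X + (1 - rxx) * mean
T_est = 0.71 * 72 + 0.29 * 51.7
T_est = 51.12 + 14.993
T_est = 66.113

66.113


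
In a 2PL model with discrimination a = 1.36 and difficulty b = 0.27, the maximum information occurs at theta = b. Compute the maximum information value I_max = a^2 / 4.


For 2PL, max info at theta = b = 0.27
I_max = a^2 / 4 = 1.36^2 / 4
= 1.8496 / 4
I_max = 0.4624

0.4624


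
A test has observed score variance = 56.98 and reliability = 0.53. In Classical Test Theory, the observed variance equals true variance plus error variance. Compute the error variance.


var_true = rxx * var_obs = 0.53 * 56.98 = 30.1994
var_error = var_obs - var_true
var_error = 56.98 - 30.1994
var_error = 26.7806

26.7806


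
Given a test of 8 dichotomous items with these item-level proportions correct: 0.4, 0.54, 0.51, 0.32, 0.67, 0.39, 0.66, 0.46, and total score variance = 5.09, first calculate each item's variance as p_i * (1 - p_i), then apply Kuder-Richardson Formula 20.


For each item, compute p_i * q_i:
  Item 1: 0.4 * 0.6 = 0.24
  Item 2: 0.54 * 0.46 = 0.2484
  Item 3: 0.51 * 0.49 = 0.2499
  Item 4: 0.32 * 0.68 = 0.2176
  Item 5: 0.67 * 0.33 = 0.2211
  Item 6: 0.39 * 0.61 = 0.2379
  Item 7: 0.66 * 0.34 = 0.2244
  Item 8: 0.46 * 0.54 = 0.2484
Sum(p_i * q_i) = 0.24 + 0.2484 + 0.2499 + 0.2176 + 0.2211 + 0.2379 + 0.2244 + 0.2484 = 1.8877
KR-20 = (k/(k-1)) * (1 - Sum(p_i*q_i) / Var_total)
= (8/7) * (1 - 1.8877/5.09)
= 1.1429 * 0.6291
KR-20 = 0.719

0.719


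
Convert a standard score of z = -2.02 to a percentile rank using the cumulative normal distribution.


CDF(z) = 0.5 * (1 + erf(z/sqrt(2)))
erf(-1.4284) = -0.9566
CDF = 0.0217
Percentile rank = 0.0217 * 100 = 2.17

2.17


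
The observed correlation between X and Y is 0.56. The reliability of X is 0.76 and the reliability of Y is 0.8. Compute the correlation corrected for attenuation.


r_corrected = rxy / sqrt(rxx * ryy)
= 0.56 / sqrt(0.76 * 0.8)
= 0.56 / sqrt(0.608)
= 0.56 / 0.779744
r_corrected = 0.7182

0.7182


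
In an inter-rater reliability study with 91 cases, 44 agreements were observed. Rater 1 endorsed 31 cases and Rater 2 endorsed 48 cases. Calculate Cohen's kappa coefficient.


P_o = 44/91 = 0.483516
P_e = (31*48 + 60*43) / 8281 = 0.491245
kappa = (P_o - P_e) / (1 - P_e)
kappa = (0.483516 - 0.491245) / (1 - 0.491245)
kappa = -0.0152

-0.0152


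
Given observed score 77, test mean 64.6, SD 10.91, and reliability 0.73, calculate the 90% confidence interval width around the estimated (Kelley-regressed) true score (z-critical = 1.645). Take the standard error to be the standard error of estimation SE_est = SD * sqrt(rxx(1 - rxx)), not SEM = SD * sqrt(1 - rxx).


True score estimate = 0.73*77 + 0.27*64.6 = 73.652
SE_est = SD * sqrt(rxx * (1 - rxx)) = 10.91 * sqrt(0.73 * 0.27) = 10.91 * sqrt(0.1971) = 4.843598
CI = T_est +/- z * SE_est, so width = 2 * z * SE_est = 2 * 1.645 * 4.843598
Width = 15.9354

15.9354


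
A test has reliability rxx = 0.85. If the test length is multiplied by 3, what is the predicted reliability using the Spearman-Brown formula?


r_new = (n * rxx) / (1 + (n-1) * rxx)
r_new = (3 * 0.85) / (1 + 2 * 0.85)
r_new = 2.55 / 2.7
r_new = 0.9444

0.9444


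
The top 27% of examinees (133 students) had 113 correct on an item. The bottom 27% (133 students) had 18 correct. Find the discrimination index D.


p_upper = 113/133 = 0.8496
p_lower = 18/133 = 0.1353
D = 0.8496 - 0.1353 = 0.7143

0.7143


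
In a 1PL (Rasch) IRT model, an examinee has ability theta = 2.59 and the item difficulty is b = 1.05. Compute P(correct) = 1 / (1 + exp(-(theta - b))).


theta - b = 2.59 - 1.05 = 1.54
exp(-(theta - b)) = exp(-1.54) = 0.2144
P = 1 / (1 + 0.2144)
P = 0.8235

0.8235


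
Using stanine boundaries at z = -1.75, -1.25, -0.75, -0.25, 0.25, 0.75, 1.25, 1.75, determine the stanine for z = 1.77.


Stanine boundaries: [-1.75, -1.25, -0.75, -0.25, 0.25, 0.75, 1.25, 1.75]
z = 1.77
Check each boundary:
  z >= -1.75 -> could be stanine 2
  z >= -1.25 -> could be stanine 3
  z >= -0.75 -> could be stanine 4
  z >= -0.25 -> could be stanine 5
  z >= 0.25 -> could be stanine 6
  z >= 0.75 -> could be stanine 7
  z >= 1.25 -> could be stanine 8
  z >= 1.75 -> could be stanine 9
Highest qualifying boundary gives stanine = 9

9


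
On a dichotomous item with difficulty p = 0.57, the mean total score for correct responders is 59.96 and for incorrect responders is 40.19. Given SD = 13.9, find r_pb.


q = 1 - p = 0.43
rpb = ((M1 - M0) / SD) * sqrt(p * q)
rpb = ((59.96 - 40.19) / 13.9) * sqrt(0.57 * 0.43)
rpb = 0.7041

0.7041


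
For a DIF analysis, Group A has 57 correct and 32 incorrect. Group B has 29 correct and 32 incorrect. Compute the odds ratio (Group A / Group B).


Odds_A = 57/32 = 1.7812
Odds_B = 29/32 = 0.9062
OR = Odds_A / Odds_B = 1.7812 / 0.9062
Exactly, OR = (57 * 32) / (32 * 29) = 1824 / 928
OR = 1.9655

1.9655


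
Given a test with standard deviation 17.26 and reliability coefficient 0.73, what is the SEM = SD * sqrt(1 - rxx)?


SEM = SD * sqrt(1 - rxx)
SEM = 17.26 * sqrt(1 - 0.73)
SEM = 17.26 * sqrt(0.27) = 17.26 * 0.519615
SEM = 8.9686

8.9686


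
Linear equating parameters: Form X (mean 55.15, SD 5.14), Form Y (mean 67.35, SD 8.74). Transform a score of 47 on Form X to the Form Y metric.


slope = SD_Y / SD_X = 8.74 / 5.14 ~ 1.7004
intercept = mean_Y - slope * mean_X = 67.35 - (8.74 / 5.14) * 55.15 ~ -26.4265
Y = slope * X + intercept. To avoid rounding drift from the rounded slope/intercept, evaluate the equivalent form Y = mean_Y + SD_Y * (X - mean_X) / SD_X at full precision:
Y = 67.35 + 8.74 * (47 - 55.15) / 5.14
Y = 67.35 - 8.74 * 8.15 / 5.14
Y = 67.35 - 71.231 / 5.14
Y = 67.35 - 13.8582
Y = 53.4918

53.4918


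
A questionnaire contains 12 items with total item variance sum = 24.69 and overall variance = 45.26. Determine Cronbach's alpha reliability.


alpha = (k/(k-1)) * (1 - sum(si^2)/s_total^2)
= (12/11) * (1 - 24.69/45.26)
alpha = 0.4958

0.4958


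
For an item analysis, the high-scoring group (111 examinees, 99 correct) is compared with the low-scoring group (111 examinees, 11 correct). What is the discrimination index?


p_upper = 99/111 = 0.8919
p_lower = 11/111 = 0.0991
D = 0.8919 - 0.0991 = 0.7928

0.7928


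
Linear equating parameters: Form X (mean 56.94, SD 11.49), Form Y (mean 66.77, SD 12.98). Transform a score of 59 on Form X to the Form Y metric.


slope = SD_Y / SD_X = 12.98 / 11.49 ~ 1.1297
intercept = mean_Y - slope * mean_X = 66.77 - (12.98 / 11.49) * 56.94 ~ 2.4461
Y = slope * X + intercept. To avoid rounding drift from the rounded slope/intercept, evaluate the equivalent form Y = mean_Y + SD_Y * (X - mean_X) / SD_X at full precision:
Y = 66.77 + 12.98 * (59 - 56.94) / 11.49
Y = 66.77 + 12.98 * 2.06 / 11.49
Y = 66.77 + 26.7388 / 11.49
Y = 66.77 + 2.3271
Y = 69.0971

69.0971


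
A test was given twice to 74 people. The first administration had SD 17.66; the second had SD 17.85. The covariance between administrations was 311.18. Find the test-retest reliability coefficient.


r = cov(X,Y) / (SD_X * SD_Y)
r = 311.18 / (17.66 * 17.85)
r = 311.18 / 315.231
r = 0.9871

0.9871


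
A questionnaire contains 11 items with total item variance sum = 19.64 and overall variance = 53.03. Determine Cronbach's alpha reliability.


alpha = (k/(k-1)) * (1 - sum(si^2)/s_total^2)
= (11/10) * (1 - 19.64/53.03)
alpha = 0.6926

0.6926


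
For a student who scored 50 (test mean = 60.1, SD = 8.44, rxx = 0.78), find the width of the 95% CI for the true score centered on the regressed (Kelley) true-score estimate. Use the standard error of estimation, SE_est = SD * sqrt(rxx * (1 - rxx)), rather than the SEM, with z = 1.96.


True score estimate = 0.78*50 + 0.22*60.1 = 52.222
SE_est = SD * sqrt(rxx * (1 - rxx)) = 8.44 * sqrt(0.78 * 0.22) = 8.44 * sqrt(0.1716) = 3.496239
CI = T_est +/- z * SE_est, so width = 2 * z * SE_est = 2 * 1.96 * 3.496239
Width = 13.7053

13.7053


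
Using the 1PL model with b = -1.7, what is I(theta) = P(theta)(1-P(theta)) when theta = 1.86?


P = 1/(1+exp(-(1.86--1.7))) = 0.9723
I = P*(1-P) = 0.9723 * 0.0277
I = 0.0269

0.0269


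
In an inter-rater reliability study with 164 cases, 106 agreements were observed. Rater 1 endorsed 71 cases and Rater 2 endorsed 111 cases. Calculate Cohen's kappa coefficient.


P_o = 106/164 = 0.646341
P_e = (71*111 + 93*53) / 26896 = 0.476279
kappa = (P_o - P_e) / (1 - P_e)
kappa = (0.646341 - 0.476279) / (1 - 0.476279)
kappa = 0.3247

0.3247


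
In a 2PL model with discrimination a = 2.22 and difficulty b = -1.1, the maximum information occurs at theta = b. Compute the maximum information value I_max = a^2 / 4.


For 2PL, max info at theta = b = -1.1
I_max = a^2 / 4 = 2.22^2 / 4
= 4.9284 / 4
I_max = 1.2321

1.2321


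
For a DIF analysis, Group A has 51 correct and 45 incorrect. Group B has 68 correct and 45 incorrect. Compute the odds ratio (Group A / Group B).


Odds_A = 51/45 = 1.1333
Odds_B = 68/45 = 1.5111
OR = Odds_A / Odds_B = 1.1333 / 1.5111
Exactly, OR = (51 * 45) / (45 * 68) = 2295 / 3060
OR = 0.75

0.75


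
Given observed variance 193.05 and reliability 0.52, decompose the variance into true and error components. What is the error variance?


var_true = rxx * var_obs = 0.52 * 193.05 = 100.386
var_error = var_obs - var_true
var_error = 193.05 - 100.386
var_error = 92.664

92.664


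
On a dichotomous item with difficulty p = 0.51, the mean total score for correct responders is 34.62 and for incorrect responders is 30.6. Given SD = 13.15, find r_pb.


q = 1 - p = 0.49
rpb = ((M1 - M0) / SD) * sqrt(p * q)
rpb = ((34.62 - 30.6) / 13.15) * sqrt(0.51 * 0.49)
rpb = 0.1528

0.1528


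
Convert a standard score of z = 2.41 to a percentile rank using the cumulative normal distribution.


CDF(z) = 0.5 * (1 + erf(z/sqrt(2)))
erf(1.7041) = 0.984
CDF = 0.992
Percentile rank = 0.992 * 100 = 99.2

99.2


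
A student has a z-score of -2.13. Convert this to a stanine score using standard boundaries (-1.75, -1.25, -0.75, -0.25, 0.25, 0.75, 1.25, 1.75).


Stanine boundaries: [-1.75, -1.25, -0.75, -0.25, 0.25, 0.75, 1.25, 1.75]
z = -2.13
Check each boundary:
  z < -1.75
  z < -1.25
  z < -0.75
  z < -0.25
  z < 0.25
  z < 0.75
  z < 1.25
  z < 1.75
Highest qualifying boundary gives stanine = 1

1
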